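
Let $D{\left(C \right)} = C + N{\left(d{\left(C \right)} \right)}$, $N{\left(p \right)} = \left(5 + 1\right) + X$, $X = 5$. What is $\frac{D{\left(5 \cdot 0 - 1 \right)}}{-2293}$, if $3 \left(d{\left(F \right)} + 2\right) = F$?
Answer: $- \frac{10}{2293} \approx -0.0043611$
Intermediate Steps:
$d{\left(F \right)} = -2 + \frac{F}{3}$
$N{\left(p \right)} = 11$ ($N{\left(p \right)} = \left(5 + 1\right) + 5 = 6 + 5 = 11$)
$D{\left(C \right)} = 11 + C$ ($D{\left(C \right)} = C + 11 = 11 + C$)
$\frac{D{\left(5 \cdot 0 - 1 \right)}}{-2293} = \frac{11 + \left(5 \cdot 0 - 1\right)}{-2293} = \left(11 + \left(0 - 1\right)\right) \left(- \frac{1}{2293}\right) = \left(11 - 1\right) \left(- \frac{1}{2293}\right) = 10 \left(- \frac{1}{2293}\right) = - \frac{10}{2293}$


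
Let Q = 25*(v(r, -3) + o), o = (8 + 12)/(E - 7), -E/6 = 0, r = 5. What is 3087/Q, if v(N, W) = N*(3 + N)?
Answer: 21609/6500 ≈ 3.3245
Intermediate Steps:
E = 0 (E = -6*0 = 0)
o = -20/7 (o = (8 + 12)/(0 - 7) = 20/(-7) = 20*(-⅐) = -20/7 ≈ -2.8571)
Q = 6500/7 (Q = 25*(5*(3 + 5) - 20/7) = 25*(5*8 - 20/7) = 25*(40 - 20/7) = 25*(260/7) = 6500/7 ≈ 928.57)
3087/Q = 3087/(6500/7) = 3087*(7/6500) = 21609/6500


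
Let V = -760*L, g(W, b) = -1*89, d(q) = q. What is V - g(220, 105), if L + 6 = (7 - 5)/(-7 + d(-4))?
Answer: 52659/11 ≈ 4787.2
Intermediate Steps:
g(W, b) = -89
L = -68/11 (L = -6 + (7 - 5)/(-7 - 4) = -6 + 2/(-11) = -6 + 2*(-1/11) = -6 - 2/11 = -68/11 ≈ -6.1818)
V = 51680/11 (V = -760*(-68/11) = 51680/11 ≈ 4698.2)
V - g(220, 105) = 51680/11 - 1*(-89) = 51680/11 + 89 = 52659/11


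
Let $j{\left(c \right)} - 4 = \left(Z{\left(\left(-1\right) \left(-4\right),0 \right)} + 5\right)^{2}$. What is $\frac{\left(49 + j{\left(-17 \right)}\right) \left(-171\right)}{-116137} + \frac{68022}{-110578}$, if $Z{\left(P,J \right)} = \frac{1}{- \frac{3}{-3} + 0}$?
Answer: $- \frac{3108492216}{6421098593} \approx -0.48411$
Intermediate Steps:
$Z{\left(P,J \right)} = 1$ ($Z{\left(P,J \right)} = \frac{1}{\left(-3\right) \left(- \frac{1}{3}\right) + 0} = \frac{1}{1 + 0} = 1^{-1} = 1$)
$j{\left(c \right)} = 40$ ($j{\left(c \right)} = 4 + \left(1 + 5\right)^{2} = 4 + 6^{2} = 4 + 36 = 40$)
$\frac{\left(49 + j{\left(-17 \right)}\right) \left(-171\right)}{-116137} + \frac{68022}{-110578} = \frac{\left(49 + 40\right) \left(-171\right)}{-116137} + \frac{68022}{-110578} = 89 \left(-171\right) \left(- \frac{1}{116137}\right) + 68022 \left(- \frac{1}{110578}\right) = \left(-15219\right) \left(- \frac{1}{116137}\right) - \frac{34011}{55289} = \frac{15219}{116137} - \frac{34011}{55289} = - \frac{3108492216}{6421098593}$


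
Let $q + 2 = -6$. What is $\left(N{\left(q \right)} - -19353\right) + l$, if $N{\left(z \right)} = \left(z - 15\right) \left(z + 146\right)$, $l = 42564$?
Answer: $58743$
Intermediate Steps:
$q = -8$ ($q = -2 - 6 = -8$)
$N{\left(z \right)} = \left(-15 + z\right) \left(146 + z\right)$
$\left(N{\left(q \right)} - -19353\right) + l = \left(\left(-2190 + \left(-8\right)^{2} + 131 \left(-8\right)\right) - -19353\right) + 42564 = \left(\left(-2190 + 64 - 1048\right) + 19353\right) + 42564 = \left(-3174 + 19353\right) + 42564 = 16179 + 42564 = 58743$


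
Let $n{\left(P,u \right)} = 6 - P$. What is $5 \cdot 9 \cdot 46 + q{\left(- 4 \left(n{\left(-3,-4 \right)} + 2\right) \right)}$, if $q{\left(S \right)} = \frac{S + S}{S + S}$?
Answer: $2071$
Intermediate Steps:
$q{\left(S \right)} = 1$ ($q{\left(S \right)} = \frac{2 S}{2 S} = 2 S \frac{1}{2 S} = 1$)
$5 \cdot 9 \cdot 46 + q{\left(- 4 \left(n{\left(-3,-4 \right)} + 2\right) \right)} = 5 \cdot 9 \cdot 46 + 1 = 45 \cdot 46 + 1 = 2070 + 1 = 2071$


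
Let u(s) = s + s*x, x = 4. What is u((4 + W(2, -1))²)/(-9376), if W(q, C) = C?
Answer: -45/9376 ≈ -0.0047995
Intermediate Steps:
u(s) = 5*s (u(s) = s + s*4 = s + 4*s = 5*s)
u((4 + W(2, -1))²)/(-9376) = (5*(4 - 1)²)/(-9376) = (5*3²)*(-1/9376) = (5*9)*(-1/9376) = 45*(-1/9376) = -45/9376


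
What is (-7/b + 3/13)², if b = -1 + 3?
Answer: 7225/676 ≈ 10.688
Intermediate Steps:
b = 2
(-7/b + 3/13)² = (-7/2 + 3/13)² = (-85/26)² = 7225/676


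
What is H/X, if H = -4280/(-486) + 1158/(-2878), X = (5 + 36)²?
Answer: 2938763/587807037 ≈ 0.0049995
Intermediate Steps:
X = 1681 (X = 41² = 1681)
H = 2938763/349677 (H = -4280*(-1/486) + 1158*(-1/2878) = 2140/243 - 579/1439 = 2938763/349677 ≈ 8.4042)
H/X = (2938763/349677)/1681 = (2938763/349677)*(1/1681) = 2938763/587807037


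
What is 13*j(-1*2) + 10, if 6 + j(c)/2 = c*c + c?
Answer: -94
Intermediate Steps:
j(c) = -12 + 2*c + 2*c**2 (j(c) = -12 + 2*(c*c + c) = -12 + 2*(c**2 + c) = -12 + 2*(c + c**2) = -12 + (2*c + 2*c**2) = -12 + 2*c + 2*c**2)
13*j(-1*2) + 10 = 13*(-12 + 2*(-1*2) + 2*(-1*2)**2) + 10 = 13*(-12 + 2*(-2) + 2*(-2)**2) + 10 = 13*(-12 - 4 + 2*4) + 10 = 13*(-12 - 4 + 8) + 10 = 13*(-8) + 10 = -104 + 10 = -94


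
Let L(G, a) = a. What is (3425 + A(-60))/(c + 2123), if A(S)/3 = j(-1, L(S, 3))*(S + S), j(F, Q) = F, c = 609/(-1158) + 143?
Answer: 1461010/874473 ≈ 1.6707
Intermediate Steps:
c = 54995/386 (c = 609*(-1/1158) + 143 = -203/386 + 143 = 54995/386 ≈ 142.47)
A(S) = -6*S (A(S) = 3*(-(S + S)) = 3*(-2*S) = -6*S)
(3425 + A(-60))/(c + 2123) = (3425 - 6*(-60))/(54995/386 + 2123) = (3425 + 360)/(874473/386) = 3785*(386/874473) = 1461010/874473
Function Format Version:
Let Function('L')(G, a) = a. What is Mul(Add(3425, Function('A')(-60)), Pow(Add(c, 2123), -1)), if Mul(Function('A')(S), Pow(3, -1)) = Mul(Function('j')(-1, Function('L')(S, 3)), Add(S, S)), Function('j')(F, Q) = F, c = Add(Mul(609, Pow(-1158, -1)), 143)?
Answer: Rational(1461010, 874473) ≈ 1.6707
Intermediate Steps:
c = Rational(54995, 386) (c = Add(Mul(609, Rational(-1, 1158)), 143) = Add(Rational(-203, 386), 143) = Rational(54995, 386) ≈ 142.47)
Function('A')(S) = Mul(-6, S) (Function('A')(S) = Mul(3, Mul(-1, Add(S, S))) = Mul(3, Mul(-1, Mul(2, S))) = Mul(3, Mul(-2, S)) = Mul(-6, S))
Mul(Add(3425, Function('A')(-60)), Pow(Add(c, 2123), -1)) = Mul(Add(3425, Mul(-6, -60)), Pow(Add(Rational(54995, 386), 2123), -1)) = Mul(Add(3425, 360), Pow(Rational(874473, 386), -1)) = Mul(3785, Rational(386, 874473)) = Rational(1461010, 874473)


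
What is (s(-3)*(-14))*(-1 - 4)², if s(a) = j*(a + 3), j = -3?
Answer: 0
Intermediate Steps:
s(a) = -9 - 3*a (s(a) = -3*(a + 3) = -3*(3 + a) = -9 - 3*a)
(s(-3)*(-14))*(-1 - 4)² = ((-9 - 3*(-3))*(-14))*(-1 - 4)² = ((-9 + 9)*(-14))*(-5)² = (0*(-14))*25 = 0*25 = 0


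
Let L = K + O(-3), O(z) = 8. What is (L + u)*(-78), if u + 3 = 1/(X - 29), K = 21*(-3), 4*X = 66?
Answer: 113256/25 ≈ 4530.2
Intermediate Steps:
X = 33/2 (X = (¼)*66 = 33/2 ≈ 16.500)
K = -63
u = -77/25 (u = -3 + 1/(33/2 - 29) = -3 + 1/(-25/2) = -3 - 2/25 = -77/25 ≈ -3.0800)
L = -55 (L = -63 + 8 = -55)
(L + u)*(-78) = (-55 - 77/25)*(-78) = -1452/25*(-78) = 113256/25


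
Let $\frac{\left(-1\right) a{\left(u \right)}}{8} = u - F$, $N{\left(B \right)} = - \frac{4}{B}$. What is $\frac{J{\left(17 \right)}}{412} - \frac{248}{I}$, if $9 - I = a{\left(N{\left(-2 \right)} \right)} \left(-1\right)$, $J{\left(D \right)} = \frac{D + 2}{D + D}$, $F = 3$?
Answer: $- \frac{204333}{14008} \approx -14.587$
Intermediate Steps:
$J{\left(D \right)} = \frac{2 + D}{2 D}$
$a{\left(u \right)} = 24 - 8 u$ ($a{\left(u \right)} = - 8 \left(u - 3\right) = - 8 \left(-3 + u\right) = 24 - 8 u$)
$I = 17$ ($I = 9 - \left(24 - 8 \left(- \frac{4}{-2}\right)\right) \left(-1\right) = 9 - \left(24 - 8 \left(\left(-4\right) \left(- \frac{1}{2}\right)\right)\right) \left(-1\right) = 9 - \left(24 - 16\right) \left(-1\right) = 9 - 8 \left(-1\right) = 9 - -8 = 9 + 8 = 17$)
$\frac{J{\left(17 \right)}}{412} - \frac{248}{I} = \frac{\frac{1}{2} \cdot \frac{1}{17} \left(2 + 17\right)}{412} - \frac{248}{17} = \frac{1}{2} \cdot \frac{1}{17} \cdot 19 \cdot \frac{1}{412} - \frac{248}{17} = \frac{19}{34} \cdot \frac{1}{412} - \frac{248}{17} = \frac{19}{14008} - \frac{248}{17} = - \frac{204333}{14008}$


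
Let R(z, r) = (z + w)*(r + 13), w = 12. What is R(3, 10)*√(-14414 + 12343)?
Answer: 345*I*√2071 ≈ 15700.0*I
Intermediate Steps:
R(z, r) = (12 + z)*(13 + r) (R(z, r) = (z + 12)*(r + 13) = (12 + z)*(13 + r))
R(3, 10)*√(-14414 + 12343) = (156 + 12*10 + 13*3 + 10*3)*√(-14414 + 12343) = (156 + 120 + 39 + 30)*√(-2071) = 345*(I*√2071) = 345*I*√2071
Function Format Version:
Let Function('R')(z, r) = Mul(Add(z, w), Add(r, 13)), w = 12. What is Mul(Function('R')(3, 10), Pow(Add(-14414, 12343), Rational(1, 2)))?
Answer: Mul(345, I, Pow(2071, Rational(1, 2))) ≈ Mul(15700., I)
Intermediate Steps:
Function('R')(z, r) = Mul(Add(12, z), Add(13, r)) (Function('R')(z, r) = Mul(Add(z, 12), Add(r, 13)) = Mul(Add(12, z), Add(13, r)))
Mul(Function('R')(3, 10), Pow(Add(-14414, 12343), Rational(1, 2))) = Mul(Add(156, Mul(12, 10), Mul(13, 3), Mul(10, 3)), Pow(Add(-14414, 12343), Rational(1, 2))) = Mul(Add(156, 120, 39, 30), Pow(-2071, Rational(1, 2))) = Mul(345, Mul(I, Pow(2071, Rational(1, 2)))) = Mul(345, I, Pow(2071, Rational(1, 2)))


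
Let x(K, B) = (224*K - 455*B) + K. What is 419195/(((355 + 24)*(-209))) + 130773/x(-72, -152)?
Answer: -11841907097/4195014560 ≈ -2.8229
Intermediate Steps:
x(K, B) = -455*B + 225*K (x(K, B) = (-455*B + 224*K) + K = -455*B + 225*K)
419195/(((355 + 24)*(-209))) + 130773/x(-72, -152) = 419195/(((355 + 24)*(-209))) + 130773/(-455*(-152) + 225*(-72)) = 419195/((379*(-209))) + 130773/(69160 - 16200) = 419195/(-79211) + 130773/52960 = 419195*(-1/79211) + 130773*(1/52960) = -419195/79211 + 130773/52960 = -11841907097/4195014560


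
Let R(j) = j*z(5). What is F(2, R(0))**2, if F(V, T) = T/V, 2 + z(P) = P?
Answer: 0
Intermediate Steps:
z(P) = -2 + P
R(j) = 3*j (R(j) = j*(-2 + 5) = j*3 = 3*j)
F(2, R(0))**2 = ((3*0)/2)**2 = (0*(1/2))**2 = 0**2 = 0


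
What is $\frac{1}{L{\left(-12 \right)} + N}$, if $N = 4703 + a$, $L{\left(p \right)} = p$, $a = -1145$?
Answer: $\frac{1}{3546} \approx 0.00028201$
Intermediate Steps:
$N = 3558$ ($N = 4703 - 1145 = 3558$)
$\frac{1}{L{\left(-12 \right)} + N} = \frac{1}{-12 + 3558} = \frac{1}{3546}$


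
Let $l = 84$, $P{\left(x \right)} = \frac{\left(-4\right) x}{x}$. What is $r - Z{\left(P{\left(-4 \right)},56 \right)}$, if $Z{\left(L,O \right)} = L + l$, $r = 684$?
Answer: $604$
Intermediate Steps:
$P{\left(x \right)} = -4$
$Z{\left(L,O \right)} = 84 + L$ ($Z{\left(L,O \right)} = L + 84 = 84 + L$)
$r - Z{\left(P{\left(-4 \right)},56 \right)} = 684 - \left(84 - 4\right) = 684 - 80 = 604$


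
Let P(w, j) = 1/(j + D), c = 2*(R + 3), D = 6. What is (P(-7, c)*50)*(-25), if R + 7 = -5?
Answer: 625/6 ≈ 104.17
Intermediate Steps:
R = -12 (R = -7 - 5 = -12)
c = -18 (c = 2*(-12 + 3) = 2*(-9) = -18)
P(w, j) = 1/(6 + j) (P(w, j) = 1/(j + 6) = 1/(6 + j))
(P(-7, c)*50)*(-25) = (50/(6 - 18))*(-25) = (50/(-12))*(-25) = -1/12*50*(-25) = -25/6*(-25) = 625/6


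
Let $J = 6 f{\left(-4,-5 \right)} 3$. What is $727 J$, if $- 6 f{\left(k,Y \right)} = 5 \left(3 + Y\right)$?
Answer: $21810$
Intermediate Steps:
$f{\left(k,Y \right)} = - \frac{5}{2} - \frac{5 Y}{6}$ ($f{\left(k,Y \right)} = - \frac{5 \left(3 + Y\right)}{6} = - \frac{15 + 5 Y}{6} = - \frac{5}{2} - \frac{5 Y}{6}$)
$J = 30$ ($J = 6 \left(- \frac{5}{2} - - \frac{25}{6}\right) 3 = 6 \left(- \frac{5}{2} + \frac{25}{6}\right) 3 = 6 \cdot \frac{5}{3} \cdot 3 = 10 \cdot 3 = 30$)
$727 J = 727 \cdot 30 = 21810$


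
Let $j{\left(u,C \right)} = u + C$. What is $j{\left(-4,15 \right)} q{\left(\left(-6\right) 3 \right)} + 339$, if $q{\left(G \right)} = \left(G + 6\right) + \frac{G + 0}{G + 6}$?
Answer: $\frac{447}{2} \approx 223.5$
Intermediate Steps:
$j{\left(u,C \right)} = C + u$
$q{\left(G \right)} = 6 + G + \frac{G}{6 + G}$ ($q{\left(G \right)} = \left(6 + G\right) + \frac{G}{6 + G} = 6 + G + \frac{G}{6 + G}$)
$j{\left(-4,15 \right)} q{\left(\left(-6\right) 3 \right)} + 339 = \left(15 - 4\right) \frac{36 + \left(\left(-6\right) 3\right)^{2} + 13 \left(\left(-6\right) 3\right)}{6 - 18} + 339 = 11 \frac{36 + \left(-18\right)^{2} + 13 \left(-18\right)}{6 - 18} + 339 = 11 \frac{36 + 324 - 234}{-12} + 339 = 11 \left(\left(- \frac{1}{12}\right) 126\right) + 339 = 11 \left(- \frac{21}{2}\right) + 339 = - \frac{231}{2} + 339 = \frac{447}{2}$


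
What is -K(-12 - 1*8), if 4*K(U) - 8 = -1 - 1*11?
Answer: 1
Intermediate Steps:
K(U) = -1 (K(U) = 2 + (-1 - 1*11)/4 = 2 + (-1 - 11)/4 = 2 + (1/4)*(-12) = 2 - 3 = -1)
-K(-12 - 1*8) = -1*(-1) = 1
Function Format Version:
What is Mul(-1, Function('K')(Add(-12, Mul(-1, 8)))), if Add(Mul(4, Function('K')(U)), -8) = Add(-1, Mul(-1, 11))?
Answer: 1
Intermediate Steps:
Function('K')(U) = -1 (Function('K')(U) = Add(2, Mul(Rational(1, 4), Add(-1, Mul(-1, 11)))) = Add(2, Mul(Rational(1, 4), Add(-1, -11))) = Add(2, Mul(Rational(1, 4), -12)) = Add(2, -3) = -1)
Mul(-1, Function('K')(Add(-12, Mul(-1, 8)))) = Mul(-1, -1) = 1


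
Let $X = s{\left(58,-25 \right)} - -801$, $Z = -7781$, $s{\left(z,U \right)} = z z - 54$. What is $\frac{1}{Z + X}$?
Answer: $- \frac{1}{3670} \approx -0.00027248$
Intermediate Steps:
$s{\left(z,U \right)} = -54 + z^{2}$ ($s{\left(z,U \right)} = z^{2} - 54 = -54 + z^{2}$)
$X = 4111$ ($X = \left(-54 + 58^{2}\right) - -801 = \left(-54 + 3364\right) + 801 = 3310 + 801 = 4111$)
$\frac{1}{Z + X} = \frac{1}{-7781 + 4111} = \frac{1}{-3670} = - \frac{1}{3670}$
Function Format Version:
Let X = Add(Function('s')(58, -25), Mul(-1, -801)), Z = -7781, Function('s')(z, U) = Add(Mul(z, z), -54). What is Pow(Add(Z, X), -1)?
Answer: Rational(-1, 3670) ≈ -0.00027248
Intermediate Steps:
Function('s')(z, U) = Add(-54, Pow(z, 2)) (Function('s')(z, U) = Add(Pow(z, 2), -54) = Add(-54, Pow(z, 2)))
X = 4111 (X = Add(Add(-54, Pow(58, 2)), Mul(-1, -801)) = Add(Add(-54, 3364), 801) = Add(3310, 801) = 4111)
Pow(Add(Z, X), -1) = Pow(Add(-7781, 4111), -1) = Pow(-3670, -1) = Rational(-1, 3670)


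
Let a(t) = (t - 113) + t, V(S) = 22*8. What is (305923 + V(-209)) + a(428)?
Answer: 306842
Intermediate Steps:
V(S) = 176
a(t) = -113 + 2*t (a(t) = (-113 + t) + t = -113 + 2*t)
(305923 + V(-209)) + a(428) = (305923 + 176) + (-113 + 2*428) = 306099 + (-113 + 856) = 306099 + 743 = 306842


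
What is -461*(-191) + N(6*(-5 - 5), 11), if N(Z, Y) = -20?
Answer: 88031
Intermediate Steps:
-461*(-191) + N(6*(-5 - 5), 11) = -461*(-191) - 20 = 88051 - 20 = 88031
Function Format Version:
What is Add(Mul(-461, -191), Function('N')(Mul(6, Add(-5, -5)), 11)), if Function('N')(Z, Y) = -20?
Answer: 88031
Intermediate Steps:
Add(Mul(-461, -191), Function('N')(Mul(6, Add(-5, -5)), 11)) = Add(Mul(-461, -191), -20) = Add(88051, -20) = 88031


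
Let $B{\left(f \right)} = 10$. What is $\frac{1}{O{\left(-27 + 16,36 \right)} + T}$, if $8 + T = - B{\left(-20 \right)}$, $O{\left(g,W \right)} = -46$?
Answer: $- \frac{1}{64} \approx -0.015625$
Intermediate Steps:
$T = -18$ ($T = -8 - 10 = -18$)
$\frac{1}{O{\left(-27 + 16,36 \right)} + T} = \frac{1}{-46 - 18} = \frac{1}{-64} = - \frac{1}{64}$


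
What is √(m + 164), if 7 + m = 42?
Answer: √199 ≈ 14.107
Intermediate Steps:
m = 35 (m = -7 + 42 = 35)
√(m + 164) = √(35 + 164) = √199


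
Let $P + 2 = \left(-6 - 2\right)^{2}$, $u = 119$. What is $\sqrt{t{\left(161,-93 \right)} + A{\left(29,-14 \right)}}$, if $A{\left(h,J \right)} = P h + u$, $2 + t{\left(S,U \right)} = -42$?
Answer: $\sqrt{1873} \approx 43.278$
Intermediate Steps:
$t{\left(S,U \right)} = -44$ ($t{\left(S,U \right)} = -2 - 42 = -44$)
$P = 62$ ($P = -2 + \left(-6 - 2\right)^{2} = -2 + \left(-8\right)^{2} = -2 + 64 = 62$)
$A{\left(h,J \right)} = 119 + 62 h$ ($A{\left(h,J \right)} = 62 h + 119 = 119 + 62 h$)
$\sqrt{t{\left(161,-93 \right)} + A{\left(29,-14 \right)}} = \sqrt{-44 + \left(119 + 62 \cdot 29\right)} = \sqrt{-44 + \left(119 + 1798\right)} = \sqrt{-44 + 1917} = \sqrt{1873}$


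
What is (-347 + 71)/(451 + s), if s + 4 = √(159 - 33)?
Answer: -13708/22187 + 92*√14/22187 ≈ -0.60232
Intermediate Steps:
s = -4 + 3*√14 (s = -4 + √(159 - 33) = -4 + √126 = -4 + 3*√14 ≈ 7.2250)
(-347 + 71)/(451 + s) = (-347 + 71)/(451 + (-4 + 3*√14)) = -276/(447 + 3*√14)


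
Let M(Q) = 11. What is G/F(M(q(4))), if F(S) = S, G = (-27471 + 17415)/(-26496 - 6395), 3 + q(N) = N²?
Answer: 10056/361801 ≈ 0.027794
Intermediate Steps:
q(N) = -3 + N²
G = 10056/32891 (G = -10056/(-32891) = -10056*(-1/32891) = 10056/32891 ≈ 0.30574)
G/F(M(q(4))) = (10056/32891)/11 = (10056/32891)*(1/11) = 10056/361801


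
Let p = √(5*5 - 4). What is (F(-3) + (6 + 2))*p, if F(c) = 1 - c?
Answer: 12*√21 ≈ 54.991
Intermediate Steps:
p = √21 (p = √(25 - 4) = √21 ≈ 4.5826)
(F(-3) + (6 + 2))*p = ((1 - 1*(-3)) + (6 + 2))*√21 = ((1 + 3) + 8)*√21 = (4 + 8)*√21 = 12*√21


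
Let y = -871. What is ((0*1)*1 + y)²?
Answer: 758641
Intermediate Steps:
((0*1)*1 + y)² = ((0*1)*1 - 871)² = (0*1 - 871)² = (0 - 871)² = (-871)² = 758641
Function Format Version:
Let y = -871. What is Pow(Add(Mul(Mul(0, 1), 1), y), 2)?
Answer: 758641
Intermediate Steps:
Pow(Add(Mul(Mul(0, 1), 1), y), 2) = Pow(Add(Mul(Mul(0, 1), 1), -871), 2) = Pow(Add(Mul(0, 1), -871), 2) = Pow(Add(0, -871), 2) = Pow(-871, 2) = 758641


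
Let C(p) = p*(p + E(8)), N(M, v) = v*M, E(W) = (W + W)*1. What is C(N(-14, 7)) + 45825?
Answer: 53861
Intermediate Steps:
E(W) = 2*W (E(W) = (2*W)*1 = 2*W)
N(M, v) = M*v
C(p) = p*(16 + p) (C(p) = p*(p + 2*8) = p*(p + 16) = p*(16 + p))
C(N(-14, 7)) + 45825 = (-14*7)*(16 - 14*7) + 45825 = -98*(16 - 98) + 45825 = -98*(-82) + 45825 = 8036 + 45825 = 53861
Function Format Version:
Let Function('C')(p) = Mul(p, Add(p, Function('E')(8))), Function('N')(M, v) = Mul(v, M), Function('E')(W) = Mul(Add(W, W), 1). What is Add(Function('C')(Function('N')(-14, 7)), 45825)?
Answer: 53861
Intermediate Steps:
Function('E')(W) = Mul(2, W) (Function('E')(W) = Mul(Mul(2, W), 1) = Mul(2, W))
Function('N')(M, v) = Mul(M, v)
Function('C')(p) = Mul(p, Add(16, p)) (Function('C')(p) = Mul(p, Add(p, Mul(2, 8))) = Mul(p, Add(p, 16)) = Mul(p, Add(16, p)))
Add(Function('C')(Function('N')(-14, 7)), 45825) = Add(Mul(Mul(-14, 7), Add(16, Mul(-14, 7))), 45825) = Add(Mul(-98, Add(16, -98)), 45825) = Add(Mul(-98, -82), 45825) = Add(8036, 45825) = 53861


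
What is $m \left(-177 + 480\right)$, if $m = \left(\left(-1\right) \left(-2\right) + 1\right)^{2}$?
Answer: $2727$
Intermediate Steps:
$m = 9$ ($m = \left(2 + 1\right)^{2} = 3^{2} = 9$)
$m \left(-177 + 480\right) = 9 \left(-177 + 480\right) = 9 \cdot 303 = 2727$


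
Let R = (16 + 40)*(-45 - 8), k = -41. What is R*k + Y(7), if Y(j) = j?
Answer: 121695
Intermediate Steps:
R = -2968 (R = 56*(-53) = -2968)
R*k + Y(7) = -2968*(-41) + 7 = 121688 + 7 = 121695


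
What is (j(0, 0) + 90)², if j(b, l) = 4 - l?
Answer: 8836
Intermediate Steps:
(j(0, 0) + 90)² = ((4 - 1*0) + 90)² = ((4 + 0) + 90)² = (4 + 90)² = 94² = 8836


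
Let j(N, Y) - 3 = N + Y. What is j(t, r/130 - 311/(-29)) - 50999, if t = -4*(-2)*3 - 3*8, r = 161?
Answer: -192209821/3770 ≈ -50984.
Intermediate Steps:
t = 0 (t = 8*3 - 24 = 24 - 24 = 0)
j(N, Y) = 3 + N + Y (j(N, Y) = 3 + (N + Y) = 3 + N + Y)
j(t, r/130 - 311/(-29)) - 50999 = (3 + 0 + (161/130 - 311/(-29))) - 50999 = (3 + 0 + (161*(1/130) - 311*(-1/29))) - 50999 = (3 + 0 + (161/130 + 311/29)) - 50999 = (3 + 0 + 45099/3770) - 50999 = 56409/3770 - 50999 = -192209821/3770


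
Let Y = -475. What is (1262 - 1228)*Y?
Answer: -16150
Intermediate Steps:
(1262 - 1228)*Y = (1262 - 1228)*(-475) = 34*(-475) = -16150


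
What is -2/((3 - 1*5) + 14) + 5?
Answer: 29/6 ≈ 4.8333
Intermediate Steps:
-2/((3 - 1*5) + 14) + 5 = -2/((3 - 5) + 14) + 5 = -2/(-2 + 14) + 5 = -2/12 + 5 = (1/12)*(-2) + 5 = -⅙ + 5 = 29/6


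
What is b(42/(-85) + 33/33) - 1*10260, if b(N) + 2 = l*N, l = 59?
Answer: -869733/85 ≈ -10232.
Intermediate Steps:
b(N) = -2 + 59*N
b(42/(-85) + 33/33) - 1*10260 = (-2 + 59*(42/(-85) + 33/33)) - 1*10260 = (-2 + 59*(42*(-1/85) + 33*(1/33))) - 10260 = (-2 + 59*(-42/85 + 1)) - 10260 = (-2 + 59*(43/85)) - 10260 = (-2 + 2537/85) - 10260 = 2367/85 - 10260 = -869733/85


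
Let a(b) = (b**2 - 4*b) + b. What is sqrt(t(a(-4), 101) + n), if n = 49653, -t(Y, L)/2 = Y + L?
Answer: sqrt(49395) ≈ 222.25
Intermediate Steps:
a(b) = b**2 - 3*b
t(Y, L) = -2*L - 2*Y (t(Y, L) = -2*(Y + L) = -2*(L + Y) = -2*L - 2*Y)
sqrt(t(a(-4), 101) + n) = sqrt((-2*101 - (-8)*(-3 - 4)) + 49653) = sqrt((-202 - (-8)*(-7)) + 49653) = sqrt((-202 - 2*28) + 49653) = sqrt((-202 - 56) + 49653) = sqrt(-258 + 49653) = sqrt(49395)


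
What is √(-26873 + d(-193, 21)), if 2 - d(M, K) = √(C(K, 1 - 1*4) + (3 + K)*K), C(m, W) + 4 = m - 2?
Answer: √(-26871 - √519) ≈ 163.99*I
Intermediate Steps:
C(m, W) = -6 + m (C(m, W) = -4 + (m - 2) = -4 + (-2 + m) = -6 + m)
d(M, K) = 2 - √(-6 + K + K*(3 + K)) (d(M, K) = 2 - √((-6 + K) + (3 + K)*K) = 2 - √((-6 + K) + K*(3 + K)) = 2 - √(-6 + K + K*(3 + K)))
√(-26873 + d(-193, 21)) = √(-26873 + (2 - √(-6 + 21² + 4*21))) = √(-26873 + (2 - √(-6 + 441 + 84))) = √(-26873 + (2 - √519)) = √(-26871 - √519)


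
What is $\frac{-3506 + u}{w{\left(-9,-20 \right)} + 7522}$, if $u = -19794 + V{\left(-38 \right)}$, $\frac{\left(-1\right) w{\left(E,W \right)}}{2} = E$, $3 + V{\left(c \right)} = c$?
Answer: $- \frac{23341}{7540} \approx -3.0956$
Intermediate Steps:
$V{\left(c \right)} = -3 + c$
$w{\left(E,W \right)} = - 2 E$
$u = -19835$ ($u = -19794 - 41 = -19835$)
$\frac{-3506 + u}{w{\left(-9,-20 \right)} + 7522} = \frac{-3506 - 19835}{\left(-2\right) \left(-9\right) + 7522} = - \frac{23341}{18 + 7522} = - \frac{23341}{7540}$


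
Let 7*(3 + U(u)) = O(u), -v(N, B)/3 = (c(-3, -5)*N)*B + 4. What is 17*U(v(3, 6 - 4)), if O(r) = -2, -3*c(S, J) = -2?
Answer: -391/7 ≈ -55.857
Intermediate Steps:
c(S, J) = ⅔ (c(S, J) = -⅓*(-2) = ⅔)
v(N, B) = -12 - 2*B*N (v(N, B) = -3*((2*N/3)*B + 4) = -3*(2*B*N/3 + 4) = -3*(4 + 2*B*N/3) = -12 - 2*B*N)
U(u) = -23/7 (U(u) = -3 + (⅐)*(-2) = -3 - 2/7 = -23/7)
17*U(v(3, 6 - 4)) = 17*(-23/7) = -391/7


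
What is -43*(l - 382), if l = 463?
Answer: -3483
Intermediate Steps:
-43*(l - 382) = -43*(463 - 382) = -43*81 = -3483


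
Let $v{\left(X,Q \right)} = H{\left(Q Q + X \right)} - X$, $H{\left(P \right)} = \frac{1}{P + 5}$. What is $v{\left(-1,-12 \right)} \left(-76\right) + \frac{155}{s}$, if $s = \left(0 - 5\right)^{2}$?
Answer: $- \frac{13008}{185} \approx -70.313$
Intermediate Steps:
$s = 25$ ($s = \left(-5\right)^{2} = 25$)
$H{\left(P \right)} = \frac{1}{5 + P}$
$v{\left(X,Q \right)} = \frac{1}{5 + X + Q^{2}} - X$ ($v{\left(X,Q \right)} = \frac{1}{5 + \left(Q Q + X\right)} - X = \frac{1}{5 + \left(Q^{2} + X\right)} - X = \frac{1}{5 + \left(X + Q^{2}\right)} - X = \frac{1}{5 + X + Q^{2}} - X$)
$v{\left(-1,-12 \right)} \left(-76\right) + \frac{155}{s} = \left(\frac{1}{5 - 1 + \left(-12\right)^{2}} - -1\right) \left(-76\right) + \frac{155}{25} = \left(\frac{1}{5 - 1 + 144} + 1\right) \left(-76\right) + 155 \cdot \frac{1}{25} = \left(\frac{1}{148} + 1\right) \left(-76\right) + \frac{31}{5} = \frac{149}{148} \left(-76\right) + \frac{31}{5} = - \frac{2831}{37} + \frac{31}{5} = - \frac{13008}{185}$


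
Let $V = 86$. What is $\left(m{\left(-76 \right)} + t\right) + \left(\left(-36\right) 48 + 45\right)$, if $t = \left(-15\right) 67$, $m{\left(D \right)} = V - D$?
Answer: $-2526$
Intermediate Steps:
$m{\left(D \right)} = 86 - D$
$t = -1005$
$\left(m{\left(-76 \right)} + t\right) + \left(\left(-36\right) 48 + 45\right) = \left(\left(86 - -76\right) - 1005\right) + \left(\left(-36\right) 48 + 45\right) = \left(\left(86 + 76\right) - 1005\right) + \left(-1728 + 45\right) = \left(162 - 1005\right) - 1683 = -843 - 1683 = -2526$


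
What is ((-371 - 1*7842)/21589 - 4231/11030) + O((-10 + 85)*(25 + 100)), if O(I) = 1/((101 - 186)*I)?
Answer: -28995531684709/37951438031250 ≈ -0.76402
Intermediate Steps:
O(I) = -1/(85*I) (O(I) = 1/((-85)*I) = -1/(85*I))
((-371 - 1*7842)/21589 - 4231/11030) + O((-10 + 85)*(25 + 100)) = ((-371 - 1*7842)/21589 - 4231/11030) - 1/((-10 + 85)*(25 + 100))/85 = ((-371 - 7842)*(1/21589) - 4231*1/11030) - 1/(85*(75*125)) = (-8213*1/21589 - 4231/11030) - 1/85/9375 = (-8213/21589 - 4231/11030) - 1/85*1/9375 = -181932449/238126670 - 1/796875 = -28995531684709/37951438031250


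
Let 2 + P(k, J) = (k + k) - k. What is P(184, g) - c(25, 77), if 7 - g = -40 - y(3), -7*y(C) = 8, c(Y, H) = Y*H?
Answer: -1743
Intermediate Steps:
c(Y, H) = H*Y
y(C) = -8/7 (y(C) = -⅐*8 = -8/7)
g = 321/7 (g = 7 - (-40 - 1*(-8/7)) = 7 - (-40 + 8/7) = 7 - 1*(-272/7) = 7 + 272/7 = 321/7 ≈ 45.857)
P(k, J) = -2 + k (P(k, J) = -2 + ((k + k) - k) = -2 + (2*k - k) = -2 + k)
P(184, g) - c(25, 77) = (-2 + 184) - 77*25 = 182 - 1*1925 = 182 - 1925 = -1743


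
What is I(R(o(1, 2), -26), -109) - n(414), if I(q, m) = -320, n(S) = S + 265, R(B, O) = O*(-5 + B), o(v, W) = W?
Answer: -999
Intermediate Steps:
n(S) = 265 + S
I(R(o(1, 2), -26), -109) - n(414) = -320 - (265 + 414) = -320 - 1*679 = -320 - 679 = -999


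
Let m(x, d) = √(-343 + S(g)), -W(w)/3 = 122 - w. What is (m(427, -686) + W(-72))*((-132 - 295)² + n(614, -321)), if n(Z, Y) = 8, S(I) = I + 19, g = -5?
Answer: -106120134 + 182337*I*√329 ≈ -1.0612e+8 + 3.3073e+6*I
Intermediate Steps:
W(w) = -366 + 3*w (W(w) = -3*(122 - w) = -366 + 3*w)
S(I) = 19 + I
m(x, d) = I*√329 (m(x, d) = √(-343 + (19 - 5)) = √(-343 + 14) = √(-329) = I*√329)
(m(427, -686) + W(-72))*((-132 - 295)² + n(614, -321)) = (I*√329 + (-366 + 3*(-72)))*((-132 - 295)² + 8) = (I*√329 + (-366 - 216))*((-427)² + 8) = (I*√329 - 582)*(182329 + 8) = (-582 + I*√329)*182337 = -106120134 + 182337*I*√329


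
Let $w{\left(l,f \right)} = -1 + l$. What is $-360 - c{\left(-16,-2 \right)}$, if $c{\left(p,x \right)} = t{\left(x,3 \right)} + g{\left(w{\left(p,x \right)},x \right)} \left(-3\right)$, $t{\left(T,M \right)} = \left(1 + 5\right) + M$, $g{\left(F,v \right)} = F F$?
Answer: $498$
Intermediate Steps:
$g{\left(F,v \right)} = F^{2}$
$t{\left(T,M \right)} = 6 + M$
$c{\left(p,x \right)} = 9 - 3 \left(-1 + p\right)^{2}$ ($c{\left(p,x \right)} = \left(6 + 3\right) + \left(-1 + p\right)^{2} \left(-3\right) = 9 - 3 \left(-1 + p\right)^{2}$)
$-360 - c{\left(-16,-2 \right)} = -360 - \left(9 - 3 \left(-1 - 16\right)^{2}\right) = -360 - \left(9 - 3 \left(-17\right)^{2}\right) = -360 - \left(9 - 867\right) = -360 - -858 = -360 + 858 = 498$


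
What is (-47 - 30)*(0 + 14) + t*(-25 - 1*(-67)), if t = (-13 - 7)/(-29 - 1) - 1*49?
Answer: -3108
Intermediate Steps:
t = -145/3 (t = -20/(-30) - 49 = -20*(-1/30) - 49 = ⅔ - 49 = -145/3 ≈ -48.333)
(-47 - 30)*(0 + 14) + t*(-25 - 1*(-67)) = (-47 - 30)*(0 + 14) - 145*(-25 - 1*(-67))/3 = -77*14 - 145*(-25 + 67)/3 = -1078 - 145/3*42 = -1078 - 2030 = -3108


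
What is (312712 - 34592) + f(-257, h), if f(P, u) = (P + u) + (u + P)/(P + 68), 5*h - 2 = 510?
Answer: 262678076/945 ≈ 2.7797e+5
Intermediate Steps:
h = 512/5 (h = ⅖ + (⅕)*510 = ⅖ + 102 = 512/5 ≈ 102.40)
f(P, u) = P + u + (P + u)/(68 + P) (f(P, u) = (P + u) + (P + u)/(68 + P) = P + u + (P + u)/(68 + P))
(312712 - 34592) + f(-257, h) = (312712 - 34592) + ((-257)² + 69*(-257) + 69*(512/5) - 257*512/5)/(68 - 257) = 278120 + (66049 - 17733 + 35328/5 - 131584/5)/(-189) = 278120 - 1/189*145324/5 = 278120 - 145324/945 = 262678076/945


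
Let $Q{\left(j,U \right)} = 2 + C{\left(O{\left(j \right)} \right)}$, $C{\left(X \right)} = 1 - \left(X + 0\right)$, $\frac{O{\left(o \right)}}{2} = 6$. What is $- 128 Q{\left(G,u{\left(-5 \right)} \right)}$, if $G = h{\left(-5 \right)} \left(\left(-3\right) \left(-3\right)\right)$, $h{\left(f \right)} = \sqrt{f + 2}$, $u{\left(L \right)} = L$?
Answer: $1152$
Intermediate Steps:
$O{\left(o \right)} = 12$ ($O{\left(o \right)} = 2 \cdot 6 = 12$)
$C{\left(X \right)} = 1 - X$
$h{\left(f \right)} = \sqrt{2 + f}$
$G = 9 i \sqrt{3}$ ($G = \sqrt{2 - 5} \left(\left(-3\right) \left(-3\right)\right) = \sqrt{-3} \cdot 9 = i \sqrt{3} \cdot 9 = 9 i \sqrt{3} \approx 15.588 i$)
$Q{\left(j,U \right)} = -9$ ($Q{\left(j,U \right)} = 2 + \left(1 - 12\right) = 2 - 11 = -9$)
$- 128 Q{\left(G,u{\left(-5 \right)} \right)} = \left(-128\right) \left(-9\right) = 1152$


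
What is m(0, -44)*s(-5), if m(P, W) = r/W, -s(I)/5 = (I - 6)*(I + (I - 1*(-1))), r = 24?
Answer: 270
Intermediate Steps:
s(I) = -5*(1 + 2*I)*(-6 + I) (s(I) = -5*(I - 6)*(I + (I - 1*(-1))) = -5*(-6 + I)*(I + (I + 1)) = -5*(-6 + I)*(I + (1 + I)) = -5*(-6 + I)*(1 + 2*I) = -5*(1 + 2*I)*(-6 + I))
m(P, W) = 24/W
m(0, -44)*s(-5) = (24/(-44))*(30 - 10*(-5)**2 + 55*(-5)) = (24*(-1/44))*(30 - 10*25 - 275) = -6*(30 - 250 - 275)/11 = -6/11*(-495) = 270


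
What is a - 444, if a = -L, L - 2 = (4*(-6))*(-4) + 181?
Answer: -723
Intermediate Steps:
L = 279 (L = 2 + ((4*(-6))*(-4) + 181) = 2 + (-24*(-4) + 181) = 2 + (96 + 181) = 2 + 277 = 279)
a = -279 (a = -1*279 = -279)
a - 444 = -279 - 444 = -723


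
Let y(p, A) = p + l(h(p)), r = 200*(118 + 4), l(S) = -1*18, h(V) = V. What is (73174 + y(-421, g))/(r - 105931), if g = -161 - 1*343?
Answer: -24245/27177 ≈ -0.89211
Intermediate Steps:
l(S) = -18
g = -504 (g = -161 - 343 = -504)
r = 24400 (r = 200*122 = 24400)
y(p, A) = -18 + p (y(p, A) = p - 18 = -18 + p)
(73174 + y(-421, g))/(r - 105931) = (73174 + (-18 - 421))/(24400 - 105931) = (73174 - 439)/(-81531) = 72735*(-1/81531) = -24245/27177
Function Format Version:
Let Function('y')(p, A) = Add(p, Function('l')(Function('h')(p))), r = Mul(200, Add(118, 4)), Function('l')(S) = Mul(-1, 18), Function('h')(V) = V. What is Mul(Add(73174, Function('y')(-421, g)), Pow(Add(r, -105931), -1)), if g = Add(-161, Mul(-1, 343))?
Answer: Rational(-24245, 27177) ≈ -0.89211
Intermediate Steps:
Function('l')(S) = -18
g = -504 (g = Add(-161, -343) = -504)
r = 24400 (r = Mul(200, 122) = 24400)
Function('y')(p, A) = Add(-18, p) (Function('y')(p, A) = Add(p, -18) = Add(-18, p))
Mul(Add(73174, Function('y')(-421, g)), Pow(Add(r, -105931), -1)) = Mul(Add(73174, Add(-18, -421)), Pow(Add(24400, -105931), -1)) = Mul(Add(73174, -439), Pow(-81531, -1)) = Mul(72735, Rational(-1, 81531)) = Rational(-24245, 27177)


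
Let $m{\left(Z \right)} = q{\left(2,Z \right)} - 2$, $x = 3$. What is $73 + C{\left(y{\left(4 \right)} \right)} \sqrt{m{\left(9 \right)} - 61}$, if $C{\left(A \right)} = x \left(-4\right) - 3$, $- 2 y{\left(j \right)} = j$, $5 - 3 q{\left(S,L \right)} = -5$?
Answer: $73 - 5 i \sqrt{537} \approx 73.0 - 115.87 i$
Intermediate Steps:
$q{\left(S,L \right)} = \frac{10}{3}$ ($q{\left(S,L \right)} = \frac{5}{3} - - \frac{5}{3} = \frac{5}{3} + \frac{5}{3} = \frac{10}{3}$)
$y{\left(j \right)} = - \frac{j}{2}$
$m{\left(Z \right)} = \frac{4}{3}$ ($m{\left(Z \right)} = \frac{10}{3} - 2 = \frac{4}{3}$)
$C{\left(A \right)} = -15$ ($C{\left(A \right)} = 3 \left(-4\right) - 3 = -12 - 3 = -15$)
$73 + C{\left(y{\left(4 \right)} \right)} \sqrt{m{\left(9 \right)} - 61} = 73 - 15 \sqrt{\frac{4}{3} - 61} = 73 - 15 \sqrt{- \frac{179}{3}} = 73 - 15 \frac{i \sqrt{537}}{3} = 73 - 5 i \sqrt{537}$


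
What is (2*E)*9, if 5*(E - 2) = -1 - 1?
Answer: 144/5 ≈ 28.800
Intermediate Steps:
E = 8/5 (E = 2 + (-1 - 1)/5 = 2 + (⅕)*(-2) = 2 - ⅖ = 8/5 ≈ 1.6000)
(2*E)*9 = (2*(8/5))*9 = (16/5)*9 = 144/5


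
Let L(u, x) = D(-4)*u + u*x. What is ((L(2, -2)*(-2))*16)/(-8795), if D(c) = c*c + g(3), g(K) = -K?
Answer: 704/8795 ≈ 0.080045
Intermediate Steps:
D(c) = -3 + c² (D(c) = c*c - 1*3 = c² - 3 = -3 + c²)
L(u, x) = 13*u + u*x (L(u, x) = (-3 + (-4)²)*u + u*x = (-3 + 16)*u + u*x = 13*u + u*x)
((L(2, -2)*(-2))*16)/(-8795) = (((2*(13 - 2))*(-2))*16)/(-8795) = (((2*11)*(-2))*16)*(-1/8795) = ((22*(-2))*16)*(-1/8795) = -44*16*(-1/8795) = -704*(-1/8795) = 704/8795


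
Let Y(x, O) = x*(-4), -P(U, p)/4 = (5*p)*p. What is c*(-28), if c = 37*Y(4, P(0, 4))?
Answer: 16576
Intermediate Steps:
P(U, p) = -20*p² (P(U, p) = -4*5*p*p = -20*p²)
Y(x, O) = -4*x
c = -592 (c = 37*(-4*4) = 37*(-16) = -592)
c*(-28) = -592*(-28) = 16576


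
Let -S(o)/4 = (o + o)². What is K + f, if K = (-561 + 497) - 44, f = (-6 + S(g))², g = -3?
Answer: 22392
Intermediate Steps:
S(o) = -16*o² (S(o) = -4*(o + o)² = -4*4*o² = -16*o²)
f = 22500 (f = (-6 - 16*(-3)²)² = (-6 - 16*9)² = (-6 - 144)² = (-150)² = 22500)
K = -108 (K = -64 - 44 = -108)
K + f = -108 + 22500 = 22392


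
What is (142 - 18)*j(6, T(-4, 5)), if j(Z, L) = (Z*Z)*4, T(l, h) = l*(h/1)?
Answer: 17856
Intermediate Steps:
T(l, h) = h*l (T(l, h) = l*(h*1) = l*h = h*l)
j(Z, L) = 4*Z**2 (j(Z, L) = Z**2*4 = 4*Z**2)
(142 - 18)*j(6, T(-4, 5)) = (142 - 18)*(4*6**2) = 124*(4*36) = 124*144 = 17856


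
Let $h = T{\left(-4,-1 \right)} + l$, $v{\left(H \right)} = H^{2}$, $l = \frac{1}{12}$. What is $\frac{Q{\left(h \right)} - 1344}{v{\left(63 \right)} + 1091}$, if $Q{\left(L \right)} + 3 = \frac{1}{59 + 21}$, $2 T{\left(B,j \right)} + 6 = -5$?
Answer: $- \frac{107759}{404800} \approx -0.2662$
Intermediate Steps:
$T{\left(B,j \right)} = - \frac{11}{2}$ ($T{\left(B,j \right)} = -3 + \frac{1}{2} \left(-5\right) = -3 - \frac{5}{2} = - \frac{11}{2}$)
$l = \frac{1}{12} \approx 0.083333$
$h = - \frac{65}{12}$ ($h = - \frac{11}{2} + \frac{1}{12} = - \frac{65}{12} \approx -5.4167$)
$Q{\left(L \right)} = - \frac{239}{80}$ ($Q{\left(L \right)} = -3 + \frac{1}{59 + 21} = -3 + \frac{1}{80} = - \frac{239}{80}$)
$\frac{Q{\left(h \right)} - 1344}{v{\left(63 \right)} + 1091} = \frac{- \frac{239}{80} - 1344}{63^{2} + 1091} = - \frac{107759}{80 \left(3969 + 1091\right)} = - \frac{107759}{80 \cdot 5060} = \left(- \frac{107759}{80}\right) \frac{1}{5060} = - \frac{107759}{404800}$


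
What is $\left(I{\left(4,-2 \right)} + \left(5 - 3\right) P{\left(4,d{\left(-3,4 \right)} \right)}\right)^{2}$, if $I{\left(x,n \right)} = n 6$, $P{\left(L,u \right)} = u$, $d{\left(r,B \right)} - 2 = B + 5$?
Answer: $100$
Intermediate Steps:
$d{\left(r,B \right)} = 7 + B$ ($d{\left(r,B \right)} = 2 + \left(B + 5\right) = 2 + \left(5 + B\right) = 7 + B$)
$I{\left(x,n \right)} = 6 n$
$\left(I{\left(4,-2 \right)} + \left(5 - 3\right) P{\left(4,d{\left(-3,4 \right)} \right)}\right)^{2} = \left(6 \left(-2\right) + \left(5 - 3\right) \left(7 + 4\right)\right)^{2} = \left(-12 + 2 \cdot 11\right)^{2} = \left(-12 + 22\right)^{2} = 10^{2} = 100$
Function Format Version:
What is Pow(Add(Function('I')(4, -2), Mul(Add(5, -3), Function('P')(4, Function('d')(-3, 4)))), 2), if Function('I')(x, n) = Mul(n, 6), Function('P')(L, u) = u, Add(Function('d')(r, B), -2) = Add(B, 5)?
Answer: 100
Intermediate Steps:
Function('d')(r, B) = Add(7, B) (Function('d')(r, B) = Add(2, Add(B, 5)) = Add(2, Add(5, B)) = Add(7, B))
Function('I')(x, n) = Mul(6, n)
Pow(Add(Function('I')(4, -2), Mul(Add(5, -3), Function('P')(4, Function('d')(-3, 4)))), 2) = Pow(Add(Mul(6, -2), Mul(Add(5, -3), Add(7, 4))), 2) = Pow(Add(-12, Mul(2, 11)), 2) = Pow(Add(-12, 22), 2) = Pow(10, 2) = 100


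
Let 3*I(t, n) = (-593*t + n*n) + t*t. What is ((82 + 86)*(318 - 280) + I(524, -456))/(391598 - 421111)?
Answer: -63644/29513 ≈ -2.1565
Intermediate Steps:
I(t, n) = -593*t/3 + n**2/3 + t**2/3 (I(t, n) = ((-593*t + n*n) + t*t)/3 = ((-593*t + n**2) + t**2)/3 = ((n**2 - 593*t) + t**2)/3 = (n**2 + t**2 - 593*t)/3 = -593*t/3 + n**2/3 + t**2/3)
((82 + 86)*(318 - 280) + I(524, -456))/(391598 - 421111) = ((82 + 86)*(318 - 280) + (-593/3*524 + (1/3)*(-456)**2 + (1/3)*524**2))/(391598 - 421111) = (168*38 + (-310732/3 + (1/3)*207936 + (1/3)*274576))/(-29513) = (6384 + (-310732/3 + 69312 + 274576/3))*(-1/29513) = (6384 + 57260)*(-1/29513) = 63644*(-1/29513) = -63644/29513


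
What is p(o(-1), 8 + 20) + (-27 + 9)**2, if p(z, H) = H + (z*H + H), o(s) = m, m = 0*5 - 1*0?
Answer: 380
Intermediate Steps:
m = 0 (m = 0 + 0 = 0)
o(s) = 0
p(z, H) = 2*H + H*z (p(z, H) = H + (H*z + H) = H + (H + H*z) = 2*H + H*z)
p(o(-1), 8 + 20) + (-27 + 9)**2 = (8 + 20)*(2 + 0) + (-27 + 9)**2 = 28*2 + (-18)**2 = 56 + 324 = 380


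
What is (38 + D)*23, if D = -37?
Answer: 23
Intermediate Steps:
(38 + D)*23 = (38 - 37)*23 = 1*23 = 23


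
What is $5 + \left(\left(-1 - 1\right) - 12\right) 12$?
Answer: $-163$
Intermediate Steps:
$5 + \left(\left(-1 - 1\right) - 12\right) 12 = 5 + \left(-2 - 12\right) 12 = 5 - 168 = -163$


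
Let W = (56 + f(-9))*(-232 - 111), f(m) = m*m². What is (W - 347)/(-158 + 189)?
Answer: 230492/31 ≈ 7435.2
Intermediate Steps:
f(m) = m³
W = 230839 (W = (56 + (-9)³)*(-232 - 111) = (56 - 729)*(-343) = -673*(-343) = 230839)
(W - 347)/(-158 + 189) = (230839 - 347)/(-158 + 189) = 230492/31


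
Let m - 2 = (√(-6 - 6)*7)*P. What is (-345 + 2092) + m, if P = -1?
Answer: 1749 - 14*I*√3 ≈ 1749.0 - 24.249*I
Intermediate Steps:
m = 2 - 14*I*√3 (m = 2 + (√(-6 - 6)*7)*(-1) = 2 + (√(-12)*7)*(-1) = 2 + ((2*I*√3)*7)*(-1) = 2 + (14*I*√3)*(-1) = 2 - 14*I*√3 ≈ 2.0 - 24.249*I)
(-345 + 2092) + m = (-345 + 2092) + (2 - 14*I*√3) = 1747 + (2 - 14*I*√3) = 1749 - 14*I*√3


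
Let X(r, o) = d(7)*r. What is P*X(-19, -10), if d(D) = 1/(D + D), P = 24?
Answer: -228/7 ≈ -32.571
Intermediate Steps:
d(D) = 1/(2*D)
X(r, o) = r/14 (X(r, o) = ((1/2)/7)*r = ((1/2)*(1/7))*r = r/14)
P*X(-19, -10) = 24*((1/14)*(-19)) = 24*(-19/14) = -228/7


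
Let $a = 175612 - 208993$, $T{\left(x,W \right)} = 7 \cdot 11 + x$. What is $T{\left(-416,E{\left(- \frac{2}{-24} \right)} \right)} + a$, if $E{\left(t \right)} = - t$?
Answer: $-33720$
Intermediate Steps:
$T{\left(x,W \right)} = 77 + x$
$a = -33381$
$T{\left(-416,E{\left(- \frac{2}{-24} \right)} \right)} + a = \left(77 - 416\right) - 33381 = -339 - 33381 = -33720$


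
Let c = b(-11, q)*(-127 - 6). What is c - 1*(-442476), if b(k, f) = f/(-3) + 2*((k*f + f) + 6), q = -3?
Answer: 432767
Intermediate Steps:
b(k, f) = 12 + 5*f/3 + 2*f*k (b(k, f) = f*(-1/3) + 2*((f*k + f) + 6) = -f/3 + 2*((f + f*k) + 6) = -f/3 + 2*(6 + f + f*k) = -f/3 + (12 + 2*f + 2*f*k) = 12 + 5*f/3 + 2*f*k)
c = -9709 (c = (12 + (5/3)*(-3) + 2*(-3)*(-11))*(-127 - 6) = (12 - 5 + 66)*(-133) = 73*(-133) = -9709)
c - 1*(-442476) = -9709 - 1*(-442476) = -9709 + 442476 = 432767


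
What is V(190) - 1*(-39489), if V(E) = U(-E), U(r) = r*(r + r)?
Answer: 111689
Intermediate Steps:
U(r) = 2*r² (U(r) = r*(2*r) = 2*r²)
V(E) = 2*E² (V(E) = 2*(-E)² = 2*E²)
V(190) - 1*(-39489) = 2*190² - 1*(-39489) = 2*36100 + 39489 = 72200 + 39489 = 111689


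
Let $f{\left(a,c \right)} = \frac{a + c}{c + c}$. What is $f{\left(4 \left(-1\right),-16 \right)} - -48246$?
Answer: $\frac{385973}{8} \approx 48247.0$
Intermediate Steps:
$f{\left(a,c \right)} = \frac{a + c}{2 c}$
$f{\left(4 \left(-1\right),-16 \right)} - -48246 = \frac{4 \left(-1\right) - 16}{2 \left(-16\right)} - -48246 = \frac{1}{2} \left(- \frac{1}{16}\right) \left(-4 - 16\right) + 48246 = \frac{1}{2} \left(- \frac{1}{16}\right) \left(-20\right) + 48246 = \frac{5}{8} + 48246 = \frac{385973}{8}$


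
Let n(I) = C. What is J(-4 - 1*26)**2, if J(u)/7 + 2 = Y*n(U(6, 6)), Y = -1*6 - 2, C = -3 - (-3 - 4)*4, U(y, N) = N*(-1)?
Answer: 1999396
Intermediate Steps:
U(y, N) = -N
C = 25 (C = -3 - (-7)*4 = -3 - 1*(-28) = -3 + 28 = 25)
n(I) = 25
Y = -8 (Y = -6 - 2 = -8)
J(u) = -1414 (J(u) = -14 + 7*(-8*25) = -14 + 7*(-200) = -14 - 1400 = -1414)
J(-4 - 1*26)**2 = (-1414)**2 = 1999396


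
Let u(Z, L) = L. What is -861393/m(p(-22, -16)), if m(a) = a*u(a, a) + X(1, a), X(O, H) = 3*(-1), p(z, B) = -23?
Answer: -861393/526 ≈ -1637.6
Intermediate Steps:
X(O, H) = -3
m(a) = -3 + a² (m(a) = a*a - 3 = a² - 3 = -3 + a²)
-861393/m(p(-22, -16)) = -861393/(-3 + (-23)²) = -861393/(-3 + 529) = -861393/526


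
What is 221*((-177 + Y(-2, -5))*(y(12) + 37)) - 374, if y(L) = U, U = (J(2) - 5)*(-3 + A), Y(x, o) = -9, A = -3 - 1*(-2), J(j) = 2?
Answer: -2014568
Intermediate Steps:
A = -1 (A = -3 + 2 = -1)
U = 12 (U = (2 - 5)*(-3 - 1) = -3*(-4) = 12)
y(L) = 12
221*((-177 + Y(-2, -5))*(y(12) + 37)) - 374 = 221*((-177 - 9)*(12 + 37)) - 374 = 221*(-186*49) - 374 = 221*(-9114) - 374 = -2014194 - 374 = -2014568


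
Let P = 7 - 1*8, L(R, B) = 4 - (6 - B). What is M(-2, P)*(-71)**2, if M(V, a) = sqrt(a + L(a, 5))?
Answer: 5041*sqrt(2) ≈ 7129.0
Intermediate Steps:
L(R, B) = -2 + B (L(R, B) = 4 + (-6 + B) = -2 + B)
P = -1 (P = 7 - 8 = -1)
M(V, a) = sqrt(3 + a) (M(V, a) = sqrt(a + (-2 + 5)) = sqrt(a + 3) = sqrt(3 + a))
M(-2, P)*(-71)**2 = sqrt(3 - 1)*(-71)**2 = sqrt(2)*5041 = 5041*sqrt(2)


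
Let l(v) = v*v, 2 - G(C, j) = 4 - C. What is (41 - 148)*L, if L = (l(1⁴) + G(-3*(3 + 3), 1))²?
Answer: -38627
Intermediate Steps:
G(C, j) = -2 + C (G(C, j) = 2 - (4 - C) = 2 + (-4 + C) = -2 + C)
l(v) = v²
L = 361 (L = ((1⁴)² + (-2 - 3*(3 + 3)))² = (1² + (-2 - 3*6))² = (1 + (-2 - 18))² = (1 - 20)² = (-19)² = 361)
(41 - 148)*L = (41 - 148)*361 = -107*361 = -38627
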